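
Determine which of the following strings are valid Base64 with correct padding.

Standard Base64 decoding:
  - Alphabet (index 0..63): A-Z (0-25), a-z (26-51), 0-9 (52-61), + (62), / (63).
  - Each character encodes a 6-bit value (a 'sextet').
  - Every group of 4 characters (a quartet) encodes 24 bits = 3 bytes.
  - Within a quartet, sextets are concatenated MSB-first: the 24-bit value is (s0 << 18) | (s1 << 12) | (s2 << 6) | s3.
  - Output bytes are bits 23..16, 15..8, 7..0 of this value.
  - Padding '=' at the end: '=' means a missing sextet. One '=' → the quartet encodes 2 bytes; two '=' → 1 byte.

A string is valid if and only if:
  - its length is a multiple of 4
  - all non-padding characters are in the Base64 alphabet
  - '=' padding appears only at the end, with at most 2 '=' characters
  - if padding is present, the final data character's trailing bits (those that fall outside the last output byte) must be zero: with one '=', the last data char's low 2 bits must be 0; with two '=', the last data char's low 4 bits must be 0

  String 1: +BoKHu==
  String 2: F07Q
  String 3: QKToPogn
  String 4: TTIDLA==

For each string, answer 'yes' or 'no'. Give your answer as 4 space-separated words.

String 1: '+BoKHu==' → invalid (bad trailing bits)
String 2: 'F07Q' → valid
String 3: 'QKToPogn' → valid
String 4: 'TTIDLA==' → valid

Answer: no yes yes yes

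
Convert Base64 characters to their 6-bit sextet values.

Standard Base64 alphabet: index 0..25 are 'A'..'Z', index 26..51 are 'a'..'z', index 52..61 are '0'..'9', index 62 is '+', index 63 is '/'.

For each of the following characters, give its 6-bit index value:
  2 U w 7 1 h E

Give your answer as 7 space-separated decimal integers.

Answer: 54 20 48 59 53 33 4

Derivation:
'2': 0..9 range, 52 + ord('2') − ord('0') = 54
'U': A..Z range, ord('U') − ord('A') = 20
'w': a..z range, 26 + ord('w') − ord('a') = 48
'7': 0..9 range, 52 + ord('7') − ord('0') = 59
'1': 0..9 range, 52 + ord('1') − ord('0') = 53
'h': a..z range, 26 + ord('h') − ord('a') = 33
'E': A..Z range, ord('E') − ord('A') = 4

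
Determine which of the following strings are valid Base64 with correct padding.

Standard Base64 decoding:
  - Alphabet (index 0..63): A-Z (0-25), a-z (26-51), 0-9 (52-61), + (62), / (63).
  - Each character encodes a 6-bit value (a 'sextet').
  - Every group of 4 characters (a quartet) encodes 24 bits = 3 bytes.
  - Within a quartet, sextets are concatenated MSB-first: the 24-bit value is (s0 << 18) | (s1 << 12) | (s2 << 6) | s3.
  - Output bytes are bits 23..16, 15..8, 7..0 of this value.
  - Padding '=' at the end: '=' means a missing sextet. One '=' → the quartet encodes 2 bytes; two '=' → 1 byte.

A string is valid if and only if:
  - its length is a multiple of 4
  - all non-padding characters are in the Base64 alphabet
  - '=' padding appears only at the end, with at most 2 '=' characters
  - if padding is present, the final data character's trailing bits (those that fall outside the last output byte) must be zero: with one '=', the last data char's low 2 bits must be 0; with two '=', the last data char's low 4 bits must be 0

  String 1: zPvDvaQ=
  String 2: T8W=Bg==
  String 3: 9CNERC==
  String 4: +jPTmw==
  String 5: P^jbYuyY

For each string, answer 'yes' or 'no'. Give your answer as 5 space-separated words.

Answer: yes no no yes no

Derivation:
String 1: 'zPvDvaQ=' → valid
String 2: 'T8W=Bg==' → invalid (bad char(s): ['=']; '=' in middle)
String 3: '9CNERC==' → invalid (bad trailing bits)
String 4: '+jPTmw==' → valid
String 5: 'P^jbYuyY' → invalid (bad char(s): ['^'])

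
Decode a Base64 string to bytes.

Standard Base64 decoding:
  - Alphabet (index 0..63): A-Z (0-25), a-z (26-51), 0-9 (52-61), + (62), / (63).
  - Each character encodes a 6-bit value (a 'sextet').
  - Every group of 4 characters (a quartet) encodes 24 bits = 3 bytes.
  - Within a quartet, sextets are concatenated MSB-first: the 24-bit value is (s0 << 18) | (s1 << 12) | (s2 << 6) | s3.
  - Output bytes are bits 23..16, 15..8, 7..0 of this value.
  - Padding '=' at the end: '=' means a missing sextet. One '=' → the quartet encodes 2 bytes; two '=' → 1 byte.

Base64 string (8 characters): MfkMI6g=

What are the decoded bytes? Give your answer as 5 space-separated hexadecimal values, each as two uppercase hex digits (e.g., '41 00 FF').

Answer: 31 F9 0C 23 A8

Derivation:
After char 0 ('M'=12): chars_in_quartet=1 acc=0xC bytes_emitted=0
After char 1 ('f'=31): chars_in_quartet=2 acc=0x31F bytes_emitted=0
After char 2 ('k'=36): chars_in_quartet=3 acc=0xC7E4 bytes_emitted=0
After char 3 ('M'=12): chars_in_quartet=4 acc=0x31F90C -> emit 31 F9 0C, reset; bytes_emitted=3
After char 4 ('I'=8): chars_in_quartet=1 acc=0x8 bytes_emitted=3
After char 5 ('6'=58): chars_in_quartet=2 acc=0x23A bytes_emitted=3
After char 6 ('g'=32): chars_in_quartet=3 acc=0x8EA0 bytes_emitted=3
Padding '=': partial quartet acc=0x8EA0 -> emit 23 A8; bytes_emitted=5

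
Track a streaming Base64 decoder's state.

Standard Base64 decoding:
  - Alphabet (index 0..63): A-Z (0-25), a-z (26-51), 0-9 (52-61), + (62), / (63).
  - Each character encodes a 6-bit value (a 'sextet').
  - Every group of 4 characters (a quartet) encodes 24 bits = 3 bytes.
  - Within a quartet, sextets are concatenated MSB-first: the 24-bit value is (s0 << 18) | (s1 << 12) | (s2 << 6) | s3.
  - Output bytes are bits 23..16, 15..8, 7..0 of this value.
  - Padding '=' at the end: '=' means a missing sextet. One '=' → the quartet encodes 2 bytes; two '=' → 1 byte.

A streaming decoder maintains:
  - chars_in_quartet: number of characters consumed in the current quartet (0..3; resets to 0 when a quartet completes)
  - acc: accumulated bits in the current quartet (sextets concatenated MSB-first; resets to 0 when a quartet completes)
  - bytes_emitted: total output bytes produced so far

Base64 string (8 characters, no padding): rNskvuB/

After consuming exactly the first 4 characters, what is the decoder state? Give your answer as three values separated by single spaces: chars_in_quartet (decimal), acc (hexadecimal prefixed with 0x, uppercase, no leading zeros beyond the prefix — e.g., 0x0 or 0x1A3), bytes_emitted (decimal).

Answer: 0 0x0 3

Derivation:
After char 0 ('r'=43): chars_in_quartet=1 acc=0x2B bytes_emitted=0
After char 1 ('N'=13): chars_in_quartet=2 acc=0xACD bytes_emitted=0
After char 2 ('s'=44): chars_in_quartet=3 acc=0x2B36C bytes_emitted=0
After char 3 ('k'=36): chars_in_quartet=4 acc=0xACDB24 -> emit AC DB 24, reset; bytes_emitted=3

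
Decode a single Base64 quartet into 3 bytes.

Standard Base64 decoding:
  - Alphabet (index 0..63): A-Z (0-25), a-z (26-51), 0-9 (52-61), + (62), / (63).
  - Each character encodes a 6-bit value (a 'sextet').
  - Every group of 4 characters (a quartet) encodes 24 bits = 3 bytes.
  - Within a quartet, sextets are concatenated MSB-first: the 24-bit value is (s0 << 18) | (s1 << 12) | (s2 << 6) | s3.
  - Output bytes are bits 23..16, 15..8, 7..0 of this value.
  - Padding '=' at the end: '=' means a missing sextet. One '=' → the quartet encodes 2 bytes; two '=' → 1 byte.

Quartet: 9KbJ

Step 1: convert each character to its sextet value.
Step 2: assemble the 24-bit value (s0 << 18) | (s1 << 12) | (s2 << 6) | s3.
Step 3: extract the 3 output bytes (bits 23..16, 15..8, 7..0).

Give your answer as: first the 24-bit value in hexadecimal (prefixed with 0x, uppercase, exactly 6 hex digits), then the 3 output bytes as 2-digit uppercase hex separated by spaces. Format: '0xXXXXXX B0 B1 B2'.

Sextets: 9=61, K=10, b=27, J=9
24-bit: (61<<18) | (10<<12) | (27<<6) | 9
      = 0xF40000 | 0x00A000 | 0x0006C0 | 0x000009
      = 0xF4A6C9
Bytes: (v>>16)&0xFF=F4, (v>>8)&0xFF=A6, v&0xFF=C9

Answer: 0xF4A6C9 F4 A6 C9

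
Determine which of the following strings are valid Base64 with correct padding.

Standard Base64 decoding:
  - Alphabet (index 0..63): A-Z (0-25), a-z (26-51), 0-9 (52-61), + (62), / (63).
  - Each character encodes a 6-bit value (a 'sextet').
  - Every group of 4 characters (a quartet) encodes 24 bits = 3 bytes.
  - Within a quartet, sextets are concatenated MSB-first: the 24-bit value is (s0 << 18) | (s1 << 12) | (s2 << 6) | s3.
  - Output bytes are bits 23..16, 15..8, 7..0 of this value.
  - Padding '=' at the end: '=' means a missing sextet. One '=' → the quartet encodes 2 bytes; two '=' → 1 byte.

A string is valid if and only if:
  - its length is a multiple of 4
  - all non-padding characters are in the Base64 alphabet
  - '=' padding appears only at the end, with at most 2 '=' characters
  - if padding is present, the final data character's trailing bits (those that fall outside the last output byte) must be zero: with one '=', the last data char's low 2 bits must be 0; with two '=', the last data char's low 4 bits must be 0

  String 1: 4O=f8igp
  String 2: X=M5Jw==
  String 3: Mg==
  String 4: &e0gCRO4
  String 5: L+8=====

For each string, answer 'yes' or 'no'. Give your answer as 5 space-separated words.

Answer: no no yes no no

Derivation:
String 1: '4O=f8igp' → invalid (bad char(s): ['=']; '=' in middle)
String 2: 'X=M5Jw==' → invalid (bad char(s): ['=']; '=' in middle)
String 3: 'Mg==' → valid
String 4: '&e0gCRO4' → invalid (bad char(s): ['&'])
String 5: 'L+8=====' → invalid (5 pad chars (max 2))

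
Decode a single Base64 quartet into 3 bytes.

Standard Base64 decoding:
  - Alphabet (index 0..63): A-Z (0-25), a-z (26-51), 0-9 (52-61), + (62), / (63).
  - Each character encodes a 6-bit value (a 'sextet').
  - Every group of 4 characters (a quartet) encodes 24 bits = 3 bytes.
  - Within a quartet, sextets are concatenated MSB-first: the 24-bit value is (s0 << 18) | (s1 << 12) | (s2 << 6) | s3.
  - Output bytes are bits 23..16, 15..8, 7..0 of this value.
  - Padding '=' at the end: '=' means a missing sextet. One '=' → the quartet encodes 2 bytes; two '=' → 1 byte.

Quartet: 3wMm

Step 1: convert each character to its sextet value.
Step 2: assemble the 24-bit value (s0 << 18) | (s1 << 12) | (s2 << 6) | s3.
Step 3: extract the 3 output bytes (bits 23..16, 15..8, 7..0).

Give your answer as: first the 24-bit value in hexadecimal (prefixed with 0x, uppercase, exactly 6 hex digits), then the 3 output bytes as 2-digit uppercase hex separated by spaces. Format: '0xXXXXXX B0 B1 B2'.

Sextets: 3=55, w=48, M=12, m=38
24-bit: (55<<18) | (48<<12) | (12<<6) | 38
      = 0xDC0000 | 0x030000 | 0x000300 | 0x000026
      = 0xDF0326
Bytes: (v>>16)&0xFF=DF, (v>>8)&0xFF=03, v&0xFF=26

Answer: 0xDF0326 DF 03 26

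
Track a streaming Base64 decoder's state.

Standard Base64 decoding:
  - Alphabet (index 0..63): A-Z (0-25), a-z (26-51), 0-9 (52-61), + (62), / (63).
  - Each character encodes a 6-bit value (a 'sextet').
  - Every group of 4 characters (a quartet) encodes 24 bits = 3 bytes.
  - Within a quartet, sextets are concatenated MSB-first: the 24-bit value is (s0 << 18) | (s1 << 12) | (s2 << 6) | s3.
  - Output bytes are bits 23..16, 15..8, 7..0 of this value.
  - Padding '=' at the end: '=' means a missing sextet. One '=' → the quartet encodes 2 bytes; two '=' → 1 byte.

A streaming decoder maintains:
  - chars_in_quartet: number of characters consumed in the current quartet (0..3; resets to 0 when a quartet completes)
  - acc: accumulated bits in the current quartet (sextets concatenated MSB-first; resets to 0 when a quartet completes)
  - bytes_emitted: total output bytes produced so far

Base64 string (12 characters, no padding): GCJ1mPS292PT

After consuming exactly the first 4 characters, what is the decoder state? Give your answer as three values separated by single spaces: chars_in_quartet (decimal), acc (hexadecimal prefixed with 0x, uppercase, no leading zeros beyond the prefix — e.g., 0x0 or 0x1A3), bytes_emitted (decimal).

After char 0 ('G'=6): chars_in_quartet=1 acc=0x6 bytes_emitted=0
After char 1 ('C'=2): chars_in_quartet=2 acc=0x182 bytes_emitted=0
After char 2 ('J'=9): chars_in_quartet=3 acc=0x6089 bytes_emitted=0
After char 3 ('1'=53): chars_in_quartet=4 acc=0x182275 -> emit 18 22 75, reset; bytes_emitted=3

Answer: 0 0x0 3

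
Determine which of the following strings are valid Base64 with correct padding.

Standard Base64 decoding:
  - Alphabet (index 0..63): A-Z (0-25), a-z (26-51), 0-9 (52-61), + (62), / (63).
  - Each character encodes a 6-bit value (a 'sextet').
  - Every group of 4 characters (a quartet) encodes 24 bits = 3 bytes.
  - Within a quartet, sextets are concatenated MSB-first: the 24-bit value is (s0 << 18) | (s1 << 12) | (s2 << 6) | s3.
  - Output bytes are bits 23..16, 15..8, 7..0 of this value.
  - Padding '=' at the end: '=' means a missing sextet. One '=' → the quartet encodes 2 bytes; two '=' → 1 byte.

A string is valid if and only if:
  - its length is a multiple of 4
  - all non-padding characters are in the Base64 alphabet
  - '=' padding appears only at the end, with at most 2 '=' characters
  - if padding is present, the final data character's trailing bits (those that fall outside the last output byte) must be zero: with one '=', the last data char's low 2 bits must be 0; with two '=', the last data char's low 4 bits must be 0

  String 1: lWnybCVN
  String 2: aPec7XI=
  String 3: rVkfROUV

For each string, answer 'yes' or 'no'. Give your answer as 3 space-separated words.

String 1: 'lWnybCVN' → valid
String 2: 'aPec7XI=' → valid
String 3: 'rVkfROUV' → valid

Answer: yes yes yes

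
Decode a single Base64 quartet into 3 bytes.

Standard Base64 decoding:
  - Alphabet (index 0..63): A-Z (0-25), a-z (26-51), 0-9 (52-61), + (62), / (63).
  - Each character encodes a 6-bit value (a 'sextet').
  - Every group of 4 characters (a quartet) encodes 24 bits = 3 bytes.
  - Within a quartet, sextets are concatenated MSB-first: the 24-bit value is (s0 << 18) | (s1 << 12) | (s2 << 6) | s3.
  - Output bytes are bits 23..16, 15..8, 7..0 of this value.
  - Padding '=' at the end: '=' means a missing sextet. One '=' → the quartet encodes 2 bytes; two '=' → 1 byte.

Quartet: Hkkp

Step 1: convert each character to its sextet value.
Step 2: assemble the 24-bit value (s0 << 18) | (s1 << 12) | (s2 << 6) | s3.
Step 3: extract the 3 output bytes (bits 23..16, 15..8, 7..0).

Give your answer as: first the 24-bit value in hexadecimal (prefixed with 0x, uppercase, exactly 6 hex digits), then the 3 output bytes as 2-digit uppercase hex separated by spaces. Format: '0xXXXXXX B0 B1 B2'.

Answer: 0x1E4929 1E 49 29

Derivation:
Sextets: H=7, k=36, k=36, p=41
24-bit: (7<<18) | (36<<12) | (36<<6) | 41
      = 0x1C0000 | 0x024000 | 0x000900 | 0x000029
      = 0x1E4929
Bytes: (v>>16)&0xFF=1E, (v>>8)&0xFF=49, v&0xFF=29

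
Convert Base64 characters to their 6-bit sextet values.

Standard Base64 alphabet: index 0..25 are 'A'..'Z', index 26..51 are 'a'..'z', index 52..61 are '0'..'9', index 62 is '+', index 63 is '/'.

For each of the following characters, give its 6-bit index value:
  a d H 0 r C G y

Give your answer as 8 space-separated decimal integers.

Answer: 26 29 7 52 43 2 6 50

Derivation:
'a': a..z range, 26 + ord('a') − ord('a') = 26
'd': a..z range, 26 + ord('d') − ord('a') = 29
'H': A..Z range, ord('H') − ord('A') = 7
'0': 0..9 range, 52 + ord('0') − ord('0') = 52
'r': a..z range, 26 + ord('r') − ord('a') = 43
'C': A..Z range, ord('C') − ord('A') = 2
'G': A..Z range, ord('G') − ord('A') = 6
'y': a..z range, 26 + ord('y') − ord('a') = 50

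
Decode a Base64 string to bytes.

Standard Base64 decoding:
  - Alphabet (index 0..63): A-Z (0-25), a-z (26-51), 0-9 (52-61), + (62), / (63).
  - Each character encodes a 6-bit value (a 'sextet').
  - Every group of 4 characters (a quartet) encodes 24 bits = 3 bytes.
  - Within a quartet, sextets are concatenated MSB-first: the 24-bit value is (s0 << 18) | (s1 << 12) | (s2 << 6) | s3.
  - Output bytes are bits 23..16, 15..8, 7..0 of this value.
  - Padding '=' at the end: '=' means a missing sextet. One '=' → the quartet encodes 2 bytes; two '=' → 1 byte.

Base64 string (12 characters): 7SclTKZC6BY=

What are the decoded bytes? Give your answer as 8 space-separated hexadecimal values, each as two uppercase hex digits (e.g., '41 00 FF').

After char 0 ('7'=59): chars_in_quartet=1 acc=0x3B bytes_emitted=0
After char 1 ('S'=18): chars_in_quartet=2 acc=0xED2 bytes_emitted=0
After char 2 ('c'=28): chars_in_quartet=3 acc=0x3B49C bytes_emitted=0
After char 3 ('l'=37): chars_in_quartet=4 acc=0xED2725 -> emit ED 27 25, reset; bytes_emitted=3
After char 4 ('T'=19): chars_in_quartet=1 acc=0x13 bytes_emitted=3
After char 5 ('K'=10): chars_in_quartet=2 acc=0x4CA bytes_emitted=3
After char 6 ('Z'=25): chars_in_quartet=3 acc=0x13299 bytes_emitted=3
After char 7 ('C'=2): chars_in_quartet=4 acc=0x4CA642 -> emit 4C A6 42, reset; bytes_emitted=6
After char 8 ('6'=58): chars_in_quartet=1 acc=0x3A bytes_emitted=6
After char 9 ('B'=1): chars_in_quartet=2 acc=0xE81 bytes_emitted=6
After char 10 ('Y'=24): chars_in_quartet=3 acc=0x3A058 bytes_emitted=6
Padding '=': partial quartet acc=0x3A058 -> emit E8 16; bytes_emitted=8

Answer: ED 27 25 4C A6 42 E8 16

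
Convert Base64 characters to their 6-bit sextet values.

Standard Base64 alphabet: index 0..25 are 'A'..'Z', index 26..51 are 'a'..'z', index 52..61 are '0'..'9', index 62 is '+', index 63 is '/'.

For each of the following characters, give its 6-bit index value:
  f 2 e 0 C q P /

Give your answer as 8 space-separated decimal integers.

'f': a..z range, 26 + ord('f') − ord('a') = 31
'2': 0..9 range, 52 + ord('2') − ord('0') = 54
'e': a..z range, 26 + ord('e') − ord('a') = 30
'0': 0..9 range, 52 + ord('0') − ord('0') = 52
'C': A..Z range, ord('C') − ord('A') = 2
'q': a..z range, 26 + ord('q') − ord('a') = 42
'P': A..Z range, ord('P') − ord('A') = 15
'/': index 63

Answer: 31 54 30 52 2 42 15 63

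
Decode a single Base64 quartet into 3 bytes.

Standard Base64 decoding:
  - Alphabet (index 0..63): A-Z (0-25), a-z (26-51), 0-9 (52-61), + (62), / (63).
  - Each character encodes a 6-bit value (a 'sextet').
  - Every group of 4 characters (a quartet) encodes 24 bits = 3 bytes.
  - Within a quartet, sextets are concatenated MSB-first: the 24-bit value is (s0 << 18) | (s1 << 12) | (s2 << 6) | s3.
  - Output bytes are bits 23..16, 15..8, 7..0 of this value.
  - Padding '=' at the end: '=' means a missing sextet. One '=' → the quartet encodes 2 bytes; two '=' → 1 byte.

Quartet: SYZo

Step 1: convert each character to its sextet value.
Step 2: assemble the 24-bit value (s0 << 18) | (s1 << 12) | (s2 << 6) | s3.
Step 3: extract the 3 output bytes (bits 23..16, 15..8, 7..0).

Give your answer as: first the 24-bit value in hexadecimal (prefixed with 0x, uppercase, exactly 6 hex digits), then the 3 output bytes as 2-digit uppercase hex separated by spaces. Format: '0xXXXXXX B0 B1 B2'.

Answer: 0x498668 49 86 68

Derivation:
Sextets: S=18, Y=24, Z=25, o=40
24-bit: (18<<18) | (24<<12) | (25<<6) | 40
      = 0x480000 | 0x018000 | 0x000640 | 0x000028
      = 0x498668
Bytes: (v>>16)&0xFF=49, (v>>8)&0xFF=86, v&0xFF=68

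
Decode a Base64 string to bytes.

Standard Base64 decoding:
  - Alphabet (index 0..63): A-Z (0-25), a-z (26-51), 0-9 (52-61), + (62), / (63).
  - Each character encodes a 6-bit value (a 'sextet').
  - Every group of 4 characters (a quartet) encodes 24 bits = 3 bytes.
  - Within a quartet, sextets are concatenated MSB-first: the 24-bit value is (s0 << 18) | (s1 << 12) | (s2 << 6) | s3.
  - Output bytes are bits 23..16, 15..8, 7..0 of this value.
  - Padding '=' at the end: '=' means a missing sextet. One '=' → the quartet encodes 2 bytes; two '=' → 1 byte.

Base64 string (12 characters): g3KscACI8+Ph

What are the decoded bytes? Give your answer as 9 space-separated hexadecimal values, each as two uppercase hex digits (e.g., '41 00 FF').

After char 0 ('g'=32): chars_in_quartet=1 acc=0x20 bytes_emitted=0
After char 1 ('3'=55): chars_in_quartet=2 acc=0x837 bytes_emitted=0
After char 2 ('K'=10): chars_in_quartet=3 acc=0x20DCA bytes_emitted=0
After char 3 ('s'=44): chars_in_quartet=4 acc=0x8372AC -> emit 83 72 AC, reset; bytes_emitted=3
After char 4 ('c'=28): chars_in_quartet=1 acc=0x1C bytes_emitted=3
After char 5 ('A'=0): chars_in_quartet=2 acc=0x700 bytes_emitted=3
After char 6 ('C'=2): chars_in_quartet=3 acc=0x1C002 bytes_emitted=3
After char 7 ('I'=8): chars_in_quartet=4 acc=0x700088 -> emit 70 00 88, reset; bytes_emitted=6
After char 8 ('8'=60): chars_in_quartet=1 acc=0x3C bytes_emitted=6
After char 9 ('+'=62): chars_in_quartet=2 acc=0xF3E bytes_emitted=6
After char 10 ('P'=15): chars_in_quartet=3 acc=0x3CF8F bytes_emitted=6
After char 11 ('h'=33): chars_in_quartet=4 acc=0xF3E3E1 -> emit F3 E3 E1, reset; bytes_emitted=9

Answer: 83 72 AC 70 00 88 F3 E3 E1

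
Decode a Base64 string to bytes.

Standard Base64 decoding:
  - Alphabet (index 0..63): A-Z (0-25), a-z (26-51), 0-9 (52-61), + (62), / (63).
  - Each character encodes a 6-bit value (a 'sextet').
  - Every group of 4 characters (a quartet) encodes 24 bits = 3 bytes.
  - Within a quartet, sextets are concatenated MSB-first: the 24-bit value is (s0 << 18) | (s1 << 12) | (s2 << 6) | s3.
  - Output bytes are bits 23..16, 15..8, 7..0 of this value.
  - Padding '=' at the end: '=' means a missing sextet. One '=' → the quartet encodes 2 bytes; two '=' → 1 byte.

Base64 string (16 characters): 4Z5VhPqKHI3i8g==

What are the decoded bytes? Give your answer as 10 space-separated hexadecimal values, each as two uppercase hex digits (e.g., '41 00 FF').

Answer: E1 9E 55 84 FA 8A 1C 8D E2 F2

Derivation:
After char 0 ('4'=56): chars_in_quartet=1 acc=0x38 bytes_emitted=0
After char 1 ('Z'=25): chars_in_quartet=2 acc=0xE19 bytes_emitted=0
After char 2 ('5'=57): chars_in_quartet=3 acc=0x38679 bytes_emitted=0
After char 3 ('V'=21): chars_in_quartet=4 acc=0xE19E55 -> emit E1 9E 55, reset; bytes_emitted=3
After char 4 ('h'=33): chars_in_quartet=1 acc=0x21 bytes_emitted=3
After char 5 ('P'=15): chars_in_quartet=2 acc=0x84F bytes_emitted=3
After char 6 ('q'=42): chars_in_quartet=3 acc=0x213EA bytes_emitted=3
After char 7 ('K'=10): chars_in_quartet=4 acc=0x84FA8A -> emit 84 FA 8A, reset; bytes_emitted=6
After char 8 ('H'=7): chars_in_quartet=1 acc=0x7 bytes_emitted=6
After char 9 ('I'=8): chars_in_quartet=2 acc=0x1C8 bytes_emitted=6
After char 10 ('3'=55): chars_in_quartet=3 acc=0x7237 bytes_emitted=6
After char 11 ('i'=34): chars_in_quartet=4 acc=0x1C8DE2 -> emit 1C 8D E2, reset; bytes_emitted=9
After char 12 ('8'=60): chars_in_quartet=1 acc=0x3C bytes_emitted=9
After char 13 ('g'=32): chars_in_quartet=2 acc=0xF20 bytes_emitted=9
Padding '==': partial quartet acc=0xF20 -> emit F2; bytes_emitted=10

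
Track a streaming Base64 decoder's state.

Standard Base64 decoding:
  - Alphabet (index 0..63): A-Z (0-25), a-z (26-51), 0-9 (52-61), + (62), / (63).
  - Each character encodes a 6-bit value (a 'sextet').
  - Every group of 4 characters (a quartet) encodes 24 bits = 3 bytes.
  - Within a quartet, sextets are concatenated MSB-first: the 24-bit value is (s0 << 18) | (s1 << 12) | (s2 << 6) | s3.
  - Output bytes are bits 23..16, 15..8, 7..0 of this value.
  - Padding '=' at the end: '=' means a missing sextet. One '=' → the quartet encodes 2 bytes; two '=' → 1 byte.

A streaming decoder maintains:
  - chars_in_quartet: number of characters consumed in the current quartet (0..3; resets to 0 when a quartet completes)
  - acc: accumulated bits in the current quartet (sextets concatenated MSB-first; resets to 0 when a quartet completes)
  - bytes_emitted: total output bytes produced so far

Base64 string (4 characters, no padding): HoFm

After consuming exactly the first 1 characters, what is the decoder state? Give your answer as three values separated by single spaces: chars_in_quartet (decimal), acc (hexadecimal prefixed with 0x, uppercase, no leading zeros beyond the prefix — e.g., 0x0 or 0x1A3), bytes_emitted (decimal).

Answer: 1 0x7 0

Derivation:
After char 0 ('H'=7): chars_in_quartet=1 acc=0x7 bytes_emitted=0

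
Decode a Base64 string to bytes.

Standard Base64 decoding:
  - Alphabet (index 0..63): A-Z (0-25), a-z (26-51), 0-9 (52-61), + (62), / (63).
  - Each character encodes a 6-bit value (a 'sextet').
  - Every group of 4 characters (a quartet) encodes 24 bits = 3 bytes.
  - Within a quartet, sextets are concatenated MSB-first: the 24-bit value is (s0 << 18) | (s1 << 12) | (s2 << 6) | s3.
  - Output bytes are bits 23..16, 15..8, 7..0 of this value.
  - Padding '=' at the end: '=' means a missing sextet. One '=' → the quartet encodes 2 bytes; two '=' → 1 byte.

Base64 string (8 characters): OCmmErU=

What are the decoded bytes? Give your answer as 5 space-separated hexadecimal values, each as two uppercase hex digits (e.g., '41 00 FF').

After char 0 ('O'=14): chars_in_quartet=1 acc=0xE bytes_emitted=0
After char 1 ('C'=2): chars_in_quartet=2 acc=0x382 bytes_emitted=0
After char 2 ('m'=38): chars_in_quartet=3 acc=0xE0A6 bytes_emitted=0
After char 3 ('m'=38): chars_in_quartet=4 acc=0x3829A6 -> emit 38 29 A6, reset; bytes_emitted=3
After char 4 ('E'=4): chars_in_quartet=1 acc=0x4 bytes_emitted=3
After char 5 ('r'=43): chars_in_quartet=2 acc=0x12B bytes_emitted=3
After char 6 ('U'=20): chars_in_quartet=3 acc=0x4AD4 bytes_emitted=3
Padding '=': partial quartet acc=0x4AD4 -> emit 12 B5; bytes_emitted=5

Answer: 38 29 A6 12 B5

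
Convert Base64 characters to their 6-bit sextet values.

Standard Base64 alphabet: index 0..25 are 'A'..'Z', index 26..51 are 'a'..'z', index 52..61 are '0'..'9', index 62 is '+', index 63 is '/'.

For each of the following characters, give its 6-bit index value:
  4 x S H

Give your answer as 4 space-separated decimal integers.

Answer: 56 49 18 7

Derivation:
'4': 0..9 range, 52 + ord('4') − ord('0') = 56
'x': a..z range, 26 + ord('x') − ord('a') = 49
'S': A..Z range, ord('S') − ord('A') = 18
'H': A..Z range, ord('H') − ord('A') = 7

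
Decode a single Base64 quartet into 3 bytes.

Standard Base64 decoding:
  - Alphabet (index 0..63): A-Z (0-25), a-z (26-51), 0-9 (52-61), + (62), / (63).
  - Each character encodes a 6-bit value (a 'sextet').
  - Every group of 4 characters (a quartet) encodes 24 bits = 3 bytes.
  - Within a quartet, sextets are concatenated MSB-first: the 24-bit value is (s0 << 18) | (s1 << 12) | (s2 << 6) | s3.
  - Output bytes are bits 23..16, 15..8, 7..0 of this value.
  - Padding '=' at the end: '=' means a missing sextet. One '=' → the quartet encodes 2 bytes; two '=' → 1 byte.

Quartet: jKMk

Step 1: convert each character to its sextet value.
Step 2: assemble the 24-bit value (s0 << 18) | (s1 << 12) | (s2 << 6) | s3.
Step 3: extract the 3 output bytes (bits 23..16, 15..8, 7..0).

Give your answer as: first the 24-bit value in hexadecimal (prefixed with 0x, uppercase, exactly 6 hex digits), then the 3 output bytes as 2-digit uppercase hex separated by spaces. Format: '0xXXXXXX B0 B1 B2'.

Sextets: j=35, K=10, M=12, k=36
24-bit: (35<<18) | (10<<12) | (12<<6) | 36
      = 0x8C0000 | 0x00A000 | 0x000300 | 0x000024
      = 0x8CA324
Bytes: (v>>16)&0xFF=8C, (v>>8)&0xFF=A3, v&0xFF=24

Answer: 0x8CA324 8C A3 24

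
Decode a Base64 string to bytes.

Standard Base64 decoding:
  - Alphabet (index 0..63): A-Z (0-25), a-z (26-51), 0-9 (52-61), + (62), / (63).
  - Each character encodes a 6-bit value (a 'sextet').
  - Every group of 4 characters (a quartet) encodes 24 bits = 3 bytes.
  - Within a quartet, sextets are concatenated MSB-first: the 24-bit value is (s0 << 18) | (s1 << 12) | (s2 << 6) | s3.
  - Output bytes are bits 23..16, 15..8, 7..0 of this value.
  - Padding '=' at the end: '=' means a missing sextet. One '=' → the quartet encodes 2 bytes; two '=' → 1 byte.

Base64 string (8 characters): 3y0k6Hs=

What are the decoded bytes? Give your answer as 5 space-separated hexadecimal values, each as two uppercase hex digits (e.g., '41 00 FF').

Answer: DF 2D 24 E8 7B

Derivation:
After char 0 ('3'=55): chars_in_quartet=1 acc=0x37 bytes_emitted=0
After char 1 ('y'=50): chars_in_quartet=2 acc=0xDF2 bytes_emitted=0
After char 2 ('0'=52): chars_in_quartet=3 acc=0x37CB4 bytes_emitted=0
After char 3 ('k'=36): chars_in_quartet=4 acc=0xDF2D24 -> emit DF 2D 24, reset; bytes_emitted=3
After char 4 ('6'=58): chars_in_quartet=1 acc=0x3A bytes_emitted=3
After char 5 ('H'=7): chars_in_quartet=2 acc=0xE87 bytes_emitted=3
After char 6 ('s'=44): chars_in_quartet=3 acc=0x3A1EC bytes_emitted=3
Padding '=': partial quartet acc=0x3A1EC -> emit E8 7B; bytes_emitted=5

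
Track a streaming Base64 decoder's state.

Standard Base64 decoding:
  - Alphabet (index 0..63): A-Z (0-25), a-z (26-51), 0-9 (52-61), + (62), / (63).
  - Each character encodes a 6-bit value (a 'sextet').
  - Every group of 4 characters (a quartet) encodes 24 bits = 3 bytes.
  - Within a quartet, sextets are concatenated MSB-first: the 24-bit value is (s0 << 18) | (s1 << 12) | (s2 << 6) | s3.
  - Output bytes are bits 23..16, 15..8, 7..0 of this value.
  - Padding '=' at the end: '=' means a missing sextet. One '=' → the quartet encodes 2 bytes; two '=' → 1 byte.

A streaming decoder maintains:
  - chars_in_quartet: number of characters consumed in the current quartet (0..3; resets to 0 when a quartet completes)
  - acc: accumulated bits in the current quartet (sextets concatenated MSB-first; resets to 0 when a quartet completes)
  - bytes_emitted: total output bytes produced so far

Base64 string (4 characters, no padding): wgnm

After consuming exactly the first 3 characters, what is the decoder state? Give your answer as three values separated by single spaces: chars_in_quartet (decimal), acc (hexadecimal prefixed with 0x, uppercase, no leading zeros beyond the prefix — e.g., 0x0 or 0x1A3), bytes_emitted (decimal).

After char 0 ('w'=48): chars_in_quartet=1 acc=0x30 bytes_emitted=0
After char 1 ('g'=32): chars_in_quartet=2 acc=0xC20 bytes_emitted=0
After char 2 ('n'=39): chars_in_quartet=3 acc=0x30827 bytes_emitted=0

Answer: 3 0x30827 0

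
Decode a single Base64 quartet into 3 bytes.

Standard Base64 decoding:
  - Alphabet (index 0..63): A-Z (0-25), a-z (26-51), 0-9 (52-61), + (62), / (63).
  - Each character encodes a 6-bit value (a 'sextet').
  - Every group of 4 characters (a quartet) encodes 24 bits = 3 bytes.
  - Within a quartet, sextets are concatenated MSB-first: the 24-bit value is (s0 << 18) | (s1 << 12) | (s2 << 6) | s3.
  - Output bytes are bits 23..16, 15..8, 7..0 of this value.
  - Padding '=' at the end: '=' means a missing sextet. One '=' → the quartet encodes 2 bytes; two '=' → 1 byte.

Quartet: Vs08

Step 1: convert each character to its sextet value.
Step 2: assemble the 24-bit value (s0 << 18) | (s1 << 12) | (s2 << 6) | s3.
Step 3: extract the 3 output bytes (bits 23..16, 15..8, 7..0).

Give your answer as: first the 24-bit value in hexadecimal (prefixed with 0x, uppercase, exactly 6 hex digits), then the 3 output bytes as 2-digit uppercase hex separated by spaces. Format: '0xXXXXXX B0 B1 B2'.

Answer: 0x56CD3C 56 CD 3C

Derivation:
Sextets: V=21, s=44, 0=52, 8=60
24-bit: (21<<18) | (44<<12) | (52<<6) | 60
      = 0x540000 | 0x02C000 | 0x000D00 | 0x00003C
      = 0x56CD3C
Bytes: (v>>16)&0xFF=56, (v>>8)&0xFF=CD, v&0xFF=3C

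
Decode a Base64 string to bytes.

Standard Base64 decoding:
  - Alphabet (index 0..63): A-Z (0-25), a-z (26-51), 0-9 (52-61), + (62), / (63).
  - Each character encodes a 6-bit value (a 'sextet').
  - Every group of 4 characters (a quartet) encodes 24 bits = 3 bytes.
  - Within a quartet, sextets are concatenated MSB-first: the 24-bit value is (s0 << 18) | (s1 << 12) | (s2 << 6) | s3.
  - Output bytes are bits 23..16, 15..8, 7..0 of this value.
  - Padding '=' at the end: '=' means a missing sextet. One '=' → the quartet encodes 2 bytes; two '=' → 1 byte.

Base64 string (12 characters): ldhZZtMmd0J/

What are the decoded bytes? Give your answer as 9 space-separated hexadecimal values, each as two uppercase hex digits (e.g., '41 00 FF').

After char 0 ('l'=37): chars_in_quartet=1 acc=0x25 bytes_emitted=0
After char 1 ('d'=29): chars_in_quartet=2 acc=0x95D bytes_emitted=0
After char 2 ('h'=33): chars_in_quartet=3 acc=0x25761 bytes_emitted=0
After char 3 ('Z'=25): chars_in_quartet=4 acc=0x95D859 -> emit 95 D8 59, reset; bytes_emitted=3
After char 4 ('Z'=25): chars_in_quartet=1 acc=0x19 bytes_emitted=3
After char 5 ('t'=45): chars_in_quartet=2 acc=0x66D bytes_emitted=3
After char 6 ('M'=12): chars_in_quartet=3 acc=0x19B4C bytes_emitted=3
After char 7 ('m'=38): chars_in_quartet=4 acc=0x66D326 -> emit 66 D3 26, reset; bytes_emitted=6
After char 8 ('d'=29): chars_in_quartet=1 acc=0x1D bytes_emitted=6
After char 9 ('0'=52): chars_in_quartet=2 acc=0x774 bytes_emitted=6
After char 10 ('J'=9): chars_in_quartet=3 acc=0x1DD09 bytes_emitted=6
After char 11 ('/'=63): chars_in_quartet=4 acc=0x77427F -> emit 77 42 7F, reset; bytes_emitted=9

Answer: 95 D8 59 66 D3 26 77 42 7F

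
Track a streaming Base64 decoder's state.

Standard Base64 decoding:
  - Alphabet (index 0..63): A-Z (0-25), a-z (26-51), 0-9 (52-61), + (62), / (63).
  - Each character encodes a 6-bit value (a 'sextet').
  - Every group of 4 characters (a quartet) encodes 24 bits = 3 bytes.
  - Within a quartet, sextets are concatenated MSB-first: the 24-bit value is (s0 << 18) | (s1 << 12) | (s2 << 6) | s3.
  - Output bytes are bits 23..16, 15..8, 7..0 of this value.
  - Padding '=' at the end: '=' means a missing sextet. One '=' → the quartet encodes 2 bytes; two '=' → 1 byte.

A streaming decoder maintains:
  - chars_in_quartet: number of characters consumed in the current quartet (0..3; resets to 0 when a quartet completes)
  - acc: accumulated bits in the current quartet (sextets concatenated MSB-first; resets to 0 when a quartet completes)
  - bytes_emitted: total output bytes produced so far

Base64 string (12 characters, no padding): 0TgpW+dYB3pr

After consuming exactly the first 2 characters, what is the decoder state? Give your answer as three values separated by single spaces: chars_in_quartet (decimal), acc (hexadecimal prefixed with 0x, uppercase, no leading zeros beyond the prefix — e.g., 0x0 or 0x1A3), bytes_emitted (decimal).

Answer: 2 0xD13 0

Derivation:
After char 0 ('0'=52): chars_in_quartet=1 acc=0x34 bytes_emitted=0
After char 1 ('T'=19): chars_in_quartet=2 acc=0xD13 bytes_emitted=0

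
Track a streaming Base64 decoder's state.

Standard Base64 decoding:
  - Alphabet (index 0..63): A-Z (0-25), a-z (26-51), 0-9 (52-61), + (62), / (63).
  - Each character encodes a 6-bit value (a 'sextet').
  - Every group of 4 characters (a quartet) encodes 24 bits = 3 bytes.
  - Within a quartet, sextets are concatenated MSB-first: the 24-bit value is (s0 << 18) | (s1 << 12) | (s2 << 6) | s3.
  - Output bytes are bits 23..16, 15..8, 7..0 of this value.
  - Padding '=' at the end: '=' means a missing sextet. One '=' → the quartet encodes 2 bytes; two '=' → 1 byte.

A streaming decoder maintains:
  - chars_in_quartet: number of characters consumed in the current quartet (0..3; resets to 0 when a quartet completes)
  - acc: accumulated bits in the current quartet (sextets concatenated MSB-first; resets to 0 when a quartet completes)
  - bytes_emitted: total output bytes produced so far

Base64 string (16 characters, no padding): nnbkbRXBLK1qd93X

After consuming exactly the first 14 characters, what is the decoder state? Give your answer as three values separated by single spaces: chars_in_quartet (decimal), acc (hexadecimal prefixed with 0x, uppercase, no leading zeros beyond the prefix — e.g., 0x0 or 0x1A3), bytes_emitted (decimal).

After char 0 ('n'=39): chars_in_quartet=1 acc=0x27 bytes_emitted=0
After char 1 ('n'=39): chars_in_quartet=2 acc=0x9E7 bytes_emitted=0
After char 2 ('b'=27): chars_in_quartet=3 acc=0x279DB bytes_emitted=0
After char 3 ('k'=36): chars_in_quartet=4 acc=0x9E76E4 -> emit 9E 76 E4, reset; bytes_emitted=3
After char 4 ('b'=27): chars_in_quartet=1 acc=0x1B bytes_emitted=3
After char 5 ('R'=17): chars_in_quartet=2 acc=0x6D1 bytes_emitted=3
After char 6 ('X'=23): chars_in_quartet=3 acc=0x1B457 bytes_emitted=3
After char 7 ('B'=1): chars_in_quartet=4 acc=0x6D15C1 -> emit 6D 15 C1, reset; bytes_emitted=6
After char 8 ('L'=11): chars_in_quartet=1 acc=0xB bytes_emitted=6
After char 9 ('K'=10): chars_in_quartet=2 acc=0x2CA bytes_emitted=6
After char 10 ('1'=53): chars_in_quartet=3 acc=0xB2B5 bytes_emitted=6
After char 11 ('q'=42): chars_in_quartet=4 acc=0x2CAD6A -> emit 2C AD 6A, reset; bytes_emitted=9
After char 12 ('d'=29): chars_in_quartet=1 acc=0x1D bytes_emitted=9
After char 13 ('9'=61): chars_in_quartet=2 acc=0x77D bytes_emitted=9

Answer: 2 0x77D 9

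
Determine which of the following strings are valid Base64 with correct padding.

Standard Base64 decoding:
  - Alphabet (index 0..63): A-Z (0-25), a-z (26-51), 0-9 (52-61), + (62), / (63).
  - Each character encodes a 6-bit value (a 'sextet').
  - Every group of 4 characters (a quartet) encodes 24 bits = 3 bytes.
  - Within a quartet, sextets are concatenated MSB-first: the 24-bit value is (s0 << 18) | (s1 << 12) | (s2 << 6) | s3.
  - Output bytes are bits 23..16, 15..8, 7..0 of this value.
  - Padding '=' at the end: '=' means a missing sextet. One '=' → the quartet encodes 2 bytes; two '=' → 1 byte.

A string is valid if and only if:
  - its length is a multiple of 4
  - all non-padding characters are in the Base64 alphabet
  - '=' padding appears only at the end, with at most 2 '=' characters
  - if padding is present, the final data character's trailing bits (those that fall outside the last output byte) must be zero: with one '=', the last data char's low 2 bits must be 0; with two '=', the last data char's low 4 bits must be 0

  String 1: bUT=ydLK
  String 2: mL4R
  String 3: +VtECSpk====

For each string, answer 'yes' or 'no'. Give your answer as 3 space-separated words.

String 1: 'bUT=ydLK' → invalid (bad char(s): ['=']; '=' in middle)
String 2: 'mL4R' → valid
String 3: '+VtECSpk====' → invalid (4 pad chars (max 2))

Answer: no yes no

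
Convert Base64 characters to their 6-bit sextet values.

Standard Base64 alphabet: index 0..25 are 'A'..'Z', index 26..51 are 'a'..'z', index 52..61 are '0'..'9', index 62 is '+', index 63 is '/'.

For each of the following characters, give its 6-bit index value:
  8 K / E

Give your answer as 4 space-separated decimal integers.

Answer: 60 10 63 4

Derivation:
'8': 0..9 range, 52 + ord('8') − ord('0') = 60
'K': A..Z range, ord('K') − ord('A') = 10
'/': index 63
'E': A..Z range, ord('E') − ord('A') = 4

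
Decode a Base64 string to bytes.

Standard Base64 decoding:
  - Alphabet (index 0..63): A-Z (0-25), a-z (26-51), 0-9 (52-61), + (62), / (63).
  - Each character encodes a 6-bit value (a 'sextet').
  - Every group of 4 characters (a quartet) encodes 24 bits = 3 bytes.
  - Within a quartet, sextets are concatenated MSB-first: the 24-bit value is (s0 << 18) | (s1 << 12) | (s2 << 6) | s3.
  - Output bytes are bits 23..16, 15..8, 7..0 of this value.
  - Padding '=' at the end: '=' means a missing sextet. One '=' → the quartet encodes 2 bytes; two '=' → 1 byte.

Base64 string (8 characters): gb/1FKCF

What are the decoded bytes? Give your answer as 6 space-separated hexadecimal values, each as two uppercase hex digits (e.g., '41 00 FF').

After char 0 ('g'=32): chars_in_quartet=1 acc=0x20 bytes_emitted=0
After char 1 ('b'=27): chars_in_quartet=2 acc=0x81B bytes_emitted=0
After char 2 ('/'=63): chars_in_quartet=3 acc=0x206FF bytes_emitted=0
After char 3 ('1'=53): chars_in_quartet=4 acc=0x81BFF5 -> emit 81 BF F5, reset; bytes_emitted=3
After char 4 ('F'=5): chars_in_quartet=1 acc=0x5 bytes_emitted=3
After char 5 ('K'=10): chars_in_quartet=2 acc=0x14A bytes_emitted=3
After char 6 ('C'=2): chars_in_quartet=3 acc=0x5282 bytes_emitted=3
After char 7 ('F'=5): chars_in_quartet=4 acc=0x14A085 -> emit 14 A0 85, reset; bytes_emitted=6

Answer: 81 BF F5 14 A0 85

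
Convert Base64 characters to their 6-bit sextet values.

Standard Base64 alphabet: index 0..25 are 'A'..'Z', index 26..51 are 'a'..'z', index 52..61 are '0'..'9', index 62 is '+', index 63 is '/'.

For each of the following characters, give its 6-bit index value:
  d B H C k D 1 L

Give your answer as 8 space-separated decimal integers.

'd': a..z range, 26 + ord('d') − ord('a') = 29
'B': A..Z range, ord('B') − ord('A') = 1
'H': A..Z range, ord('H') − ord('A') = 7
'C': A..Z range, ord('C') − ord('A') = 2
'k': a..z range, 26 + ord('k') − ord('a') = 36
'D': A..Z range, ord('D') − ord('A') = 3
'1': 0..9 range, 52 + ord('1') − ord('0') = 53
'L': A..Z range, ord('L') − ord('A') = 11

Answer: 29 1 7 2 36 3 53 11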